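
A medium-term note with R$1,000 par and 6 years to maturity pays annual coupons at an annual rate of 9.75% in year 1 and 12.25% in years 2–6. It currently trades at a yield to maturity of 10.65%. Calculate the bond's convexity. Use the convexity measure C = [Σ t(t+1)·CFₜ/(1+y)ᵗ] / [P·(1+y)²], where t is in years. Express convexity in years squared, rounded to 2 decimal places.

24.52

With y = 0.1065:
  t   CF        PV=CF/(1+0.1065)^t    t·PV        t(t+1)·PV
  1        97.50        88.1157        88.1157         176.2314
  2       122.50       100.0537       200.1074         600.3223
  3       122.50        90.4236       271.2708       1,085.0833
  4       122.50        81.7204       326.8815       1,634.4077
  5       122.50        73.8548       369.2742       2,215.6454
  6     1,122.50       611.6146     3,669.6876      25,687.8130
  Σ                  1,045.7828     4,925.3373      31,399.5031
P = 1,045.7828.
Convexity = Σ t(t+1)·PV / [P·(1+y)²] = 31,399.5031 / (1,045.7828 × 1.224342) = 24.52327.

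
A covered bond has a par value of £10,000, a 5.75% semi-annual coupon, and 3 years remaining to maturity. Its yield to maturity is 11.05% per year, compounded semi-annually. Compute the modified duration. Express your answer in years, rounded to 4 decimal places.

Periodic yield y = 0.05525. First find Macaulay duration:
  t   CF        PV=CF/(1+0.05525)^t    t·PV
  1       287.50       272.4473       272.4473
  2       287.50       258.1827       516.3654
  3       287.50       244.6650       733.9949
  4       287.50       231.8550       927.4199
  5       287.50       219.7157     1,098.5784
  6    10,287.50     7,450.3673    44,702.2037
  Σ                  8,677.2329    48,251.0095
P = 8,677.2329; Macaulay duration = 48,251.0095 / 8,677.2329 = 5.56064 half-year periods = 2.78032 years.
Modified duration = D_Mac / (1 + y) = 2.78032 / 1.05525 = 2.63475 years.

2.6348 years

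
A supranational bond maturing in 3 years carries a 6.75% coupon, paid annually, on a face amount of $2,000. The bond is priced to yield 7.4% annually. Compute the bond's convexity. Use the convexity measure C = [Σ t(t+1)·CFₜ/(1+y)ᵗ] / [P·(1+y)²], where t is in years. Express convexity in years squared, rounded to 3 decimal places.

9.539

With y = 0.074:
  t   CF        PV=CF/(1+0.074)^t    t·PV        t(t+1)·PV
  1       135.00       125.6983       125.6983         251.3966
  2       135.00       117.0375       234.0751         702.2253
  3     2,135.00     1,723.3958     5,170.1875      20,680.7498
  Σ                  1,966.1317     5,529.9609      21,634.3718
P = 1,966.1317.
Convexity = Σ t(t+1)·PV / [P·(1+y)²] = 21,634.3718 / (1,966.1317 × 1.153476) = 9.53945.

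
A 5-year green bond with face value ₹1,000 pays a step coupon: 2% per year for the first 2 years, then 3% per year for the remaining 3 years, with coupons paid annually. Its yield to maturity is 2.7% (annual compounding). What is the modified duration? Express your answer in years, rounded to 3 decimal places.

Periodic yield y = 0.027. First find Macaulay duration:
  t   CF        PV=CF/(1+0.027)^t    t·PV
  1        20.00        19.4742        19.4742
  2        20.00        18.9622        37.9244
  3        30.00        27.6955        83.0866
  4        30.00        26.9674       107.8697
  5     1,030.00       901.5400     4,507.7001
  Σ                    994.6394     4,756.0550
P = 994.6394; Macaulay duration = 4,756.0550 / 994.6394 = 4.78169 years.
Modified duration = D_Mac / (1 + y) = 4.78169 / 1.027 = 4.65598 years.

4.656 years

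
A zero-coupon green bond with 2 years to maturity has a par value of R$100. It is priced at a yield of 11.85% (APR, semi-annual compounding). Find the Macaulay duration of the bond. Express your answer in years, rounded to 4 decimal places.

2.0000 years

A zero-coupon bond has a single cash flow at maturity, so its Macaulay duration equals its maturity: 2 years.
(Equivalently: 4 semi-annual periods ÷ 2 = 2 years.)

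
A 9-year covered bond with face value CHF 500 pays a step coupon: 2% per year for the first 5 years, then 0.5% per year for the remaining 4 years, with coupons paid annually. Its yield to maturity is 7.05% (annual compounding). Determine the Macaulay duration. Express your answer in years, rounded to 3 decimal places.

Periodic yield y = 0.0705. Discount each cash flow and weight by its year:
  t   CF        PV=CF/(1+0.0705)^t    t·PV
  1        10.00         9.3414         9.3414
  2        10.00         8.7262        17.4525
  3        10.00         8.1515        24.4546
  4        10.00         7.6147        30.4588
  5        10.00         7.1132        35.5661
  6         2.50         1.6612         9.9672
  7         2.50         1.5518        10.8625
  8         2.50         1.4496        11.5968
  9       502.50       272.1799     2,449.6189
  Σ                    317.7896     2,599.3189
Price P = Σ PV = 317.7896.
Macaulay duration = Σ(t·PV) / P = 2,599.3189 / 317.7896 = 8.17937 years.

8.179 years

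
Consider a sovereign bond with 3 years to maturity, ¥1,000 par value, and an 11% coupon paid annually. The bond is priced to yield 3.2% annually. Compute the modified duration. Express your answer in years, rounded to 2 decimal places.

2.66 years

Periodic yield y = 0.032. First find Macaulay duration:
  t   CF        PV=CF/(1+0.032)^t    t·PV
  1       110.00       106.5891       106.5891
  2       110.00       103.2841       206.5681
  3     1,110.00     1,009.9128     3,029.7385
  Σ                  1,219.7860     3,342.8957
P = 1,219.7860; Macaulay duration = 3,342.8957 / 1,219.7860 = 2.74056 years.
Modified duration = D_Mac / (1 + y) = 2.74056 / 1.032 = 2.65558 years.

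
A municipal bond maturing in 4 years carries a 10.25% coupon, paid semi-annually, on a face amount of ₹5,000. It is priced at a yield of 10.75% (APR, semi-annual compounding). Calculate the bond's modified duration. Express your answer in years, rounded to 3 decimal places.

3.202 years

Periodic yield y = 0.05375. First find Macaulay duration:
  t   CF        PV=CF/(1+0.05375)^t    t·PV
  1       256.25       243.1791       243.1791
  2       256.25       230.7750       461.5499
  3       256.25       219.0035       657.0106
  4       256.25       207.8325       831.3301
  5       256.25       197.2313       986.1567
  6       256.25       187.1709     1,123.0255
  7       256.25       177.6236     1,243.3655
  8     5,256.25     3,457.6045    27,660.8358
  Σ                  4,920.4205    33,206.4532
P = 4,920.4205; Macaulay duration = 33,206.4532 / 4,920.4205 = 6.74870 half-year periods = 3.37435 years.
Modified duration = D_Mac / (1 + y) = 3.37435 / 1.05375 = 3.20223 years.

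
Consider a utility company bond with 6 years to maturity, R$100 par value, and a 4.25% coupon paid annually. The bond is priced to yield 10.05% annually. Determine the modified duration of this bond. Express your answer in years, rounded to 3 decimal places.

4.828 years

Periodic yield y = 0.1005. First find Macaulay duration:
  t   CF        PV=CF/(1+0.1005)^t    t·PV
  1         4.25         3.8619         3.8619
  2         4.25         3.5092         7.0184
  3         4.25         3.1887         9.5662
  4         4.25         2.8975        11.5901
  5         4.25         2.6329        13.1646
  6       104.25        58.6862       352.1170
  Σ                     74.7765       397.3183
P = 74.7765; Macaulay duration = 397.3183 / 74.7765 = 5.31341 years.
Modified duration = D_Mac / (1 + y) = 5.31341 / 1.1005 = 4.82818 years.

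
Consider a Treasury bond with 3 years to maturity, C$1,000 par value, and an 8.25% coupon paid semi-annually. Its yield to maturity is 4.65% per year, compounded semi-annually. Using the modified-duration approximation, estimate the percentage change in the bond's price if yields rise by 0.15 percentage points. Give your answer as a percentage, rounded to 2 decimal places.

-0.40%

Periodic yield y = 0.02325. Modified duration first:
  t   CF        PV=CF/(1+0.02325)^t    t·PV
  1        41.25        40.3127        40.3127
  2        41.25        39.3968        78.7935
  3        41.25        38.5016       115.5048
  4        41.25        37.6268       150.5071
  5        41.25        36.7718       183.8591
  6     1,041.25       907.1195     5,442.7169
  Σ                  1,099.7292     6,011.6941
P = 1,099.7292; D_Mac = 5.46652 half-year periods = 2.73326 yrs; D_mod = 2.73326/(1+0.02325) = 2.67116 yrs.
ΔP/P ≈ -D_mod · Δy = -2.67116 × (+0.0015) = -0.004007 = -0.4007%.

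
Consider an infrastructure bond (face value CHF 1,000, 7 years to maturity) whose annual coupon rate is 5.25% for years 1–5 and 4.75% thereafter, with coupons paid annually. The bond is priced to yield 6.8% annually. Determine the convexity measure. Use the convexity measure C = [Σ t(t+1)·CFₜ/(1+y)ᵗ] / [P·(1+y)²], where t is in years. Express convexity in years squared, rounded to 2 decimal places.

With y = 0.068:
  t   CF        PV=CF/(1+0.068)^t    t·PV        t(t+1)·PV
  1        52.50        49.1573        49.1573          98.3146
  2        52.50        46.0274        92.0549         276.1646
  3        52.50        43.0969       129.2906         517.1622
  4        52.50        40.3529       161.4114         807.0571
  5        52.50        37.7836       188.9179       1,133.5072
  6        47.50        32.0086       192.0513       1,344.3594
  7     1,047.50       660.9297     4,626.5078      37,012.0628
  Σ                    909.3563     5,439.3912      41,188.6280
P = 909.3563.
Convexity = Σ t(t+1)·PV / [P·(1+y)²] = 41,188.6280 / (909.3563 × 1.140624) = 39.71008.

39.71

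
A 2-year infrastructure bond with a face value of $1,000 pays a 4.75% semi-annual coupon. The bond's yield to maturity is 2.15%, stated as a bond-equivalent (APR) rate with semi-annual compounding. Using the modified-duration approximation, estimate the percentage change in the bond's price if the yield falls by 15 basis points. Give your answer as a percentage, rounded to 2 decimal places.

Periodic yield y = 0.01075. Modified duration first:
  t   CF        PV=CF/(1+0.01075)^t    t·PV
  1        23.75        23.4974        23.4974
  2        23.75        23.2475        46.4950
  3        23.75        23.0002        69.0007
  4     1,023.75       980.8869     3,923.5474
  Σ                  1,050.6320     4,062.5405
P = 1,050.6320; D_Mac = 3.86676 half-year periods = 1.93338 yrs; D_mod = 1.93338/(1+0.01075) = 1.91282 yrs.
ΔP/P ≈ -D_mod · Δy = -1.91282 × (-0.0015) = +0.002869 = +0.2869%.

+0.29%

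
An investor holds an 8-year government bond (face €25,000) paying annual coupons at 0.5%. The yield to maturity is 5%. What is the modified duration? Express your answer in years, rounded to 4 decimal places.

Periodic yield y = 0.05. First find Macaulay duration:
  t   CF        PV=CF/(1+0.05)^t    t·PV
  1       125.00       119.0476       119.0476
  2       125.00       113.3787       226.7574
  3       125.00       107.9797       323.9391
  4       125.00       102.8378       411.3512
  5       125.00        97.9408       489.7039
  6       125.00        93.2769       559.6615
  7       125.00        88.8352       621.8462
  8    25,125.00    17,005.5890   136,044.7118
  Σ                 17,728.8856   138,797.0187
P = 17,728.8856; Macaulay duration = 138,797.0187 / 17,728.8856 = 7.82886 years.
Modified duration = D_Mac / (1 + y) = 7.82886 / 1.05 = 7.45606 years.

7.4561 years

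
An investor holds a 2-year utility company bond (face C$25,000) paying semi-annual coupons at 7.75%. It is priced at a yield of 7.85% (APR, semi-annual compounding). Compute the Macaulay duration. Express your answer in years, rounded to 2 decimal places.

1.89 years

Periodic yield y = 0.03925. Discount each cash flow and weight by its period:
  t   CF        PV=CF/(1+0.03925)^t    t·PV
  1       968.75       932.1626       932.1626
  2       968.75       896.9571     1,793.9141
  3       968.75       863.0811     2,589.2434
  4    25,968.75    22,262.3452    89,049.3808
  Σ                 24,954.5460    94,364.7009
Price P = Σ PV = 24,954.5460.
Macaulay duration = Σ(t·PV) / P = 94,364.7009 / 24,954.5460 = 3.78146 half-year periods.
In years: 3.78146 / 2 = 1.89073 years.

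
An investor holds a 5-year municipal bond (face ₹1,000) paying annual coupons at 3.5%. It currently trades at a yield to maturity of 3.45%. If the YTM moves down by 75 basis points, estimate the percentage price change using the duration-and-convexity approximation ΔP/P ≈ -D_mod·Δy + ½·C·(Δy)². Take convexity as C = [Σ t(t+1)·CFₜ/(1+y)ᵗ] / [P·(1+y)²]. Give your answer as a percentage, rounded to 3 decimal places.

With y = 0.0345:
  t   CF        PV=CF/(1+0.0345)^t    t·PV        t(t+1)·PV
  1        35.00        33.8328        33.8328          67.6655
  2        35.00        32.7045        65.4089         196.2268
  3        35.00        31.6138        94.8414         379.3655
  4        35.00        30.5595       122.2379         611.1897
  5     1,035.00       873.5502     4,367.7511      26,206.5064
  Σ                  1,002.2607     4,684.0721      27,460.9540
P = 1,002.2607; D_Mac = 4.67351 yrs; D_mod = 4.51765 yrs; C = 25.60200.
Duration effect: -4.51765 × (-0.0075) = +0.033882
Convexity effect: 0.5 × 25.60200 × (-0.0075)² = +0.0007201
ΔP/P ≈ +0.033882 + 0.0007201 = +0.034602 = +3.4602%.

+3.460%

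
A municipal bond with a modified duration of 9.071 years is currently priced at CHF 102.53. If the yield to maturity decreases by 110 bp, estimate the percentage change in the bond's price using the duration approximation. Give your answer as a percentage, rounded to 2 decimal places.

+9.98%

Duration approximation: ΔP/P ≈ -D_mod · Δy = -9.071 × (-0.011) = +0.099781.
As a percentage: +9.9781%.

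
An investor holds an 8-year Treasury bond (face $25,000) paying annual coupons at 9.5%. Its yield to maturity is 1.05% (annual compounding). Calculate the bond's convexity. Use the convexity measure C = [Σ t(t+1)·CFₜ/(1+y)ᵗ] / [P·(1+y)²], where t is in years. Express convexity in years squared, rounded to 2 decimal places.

52.14

With y = 0.0105:
  t   CF        PV=CF/(1+0.0105)^t    t·PV        t(t+1)·PV
  1     2,375.00     2,350.3216     2,350.3216       4,700.6432
  2     2,375.00     2,325.8997     4,651.7994      13,955.3981
  3     2,375.00     2,301.7315     6,905.1945      27,620.7779
  4     2,375.00     2,277.8144     9,111.2578      45,556.2889
  5     2,375.00     2,254.1459    11,270.7296      67,624.3774
  6     2,375.00     2,230.7233    13,384.3399      93,690.3793
  7     2,375.00     2,207.5441    15,452.8087     123,622.4698
  8    27,375.00    25,180.4557   201,443.6454   1,812,992.8088
  Σ                 41,128.6362   264,570.0968   2,189,763.1434
P = 41,128.6362.
Convexity = Σ t(t+1)·PV / [P·(1+y)²] = 2,189,763.1434 / (41,128.6362 × 1.021110) = 52.14110.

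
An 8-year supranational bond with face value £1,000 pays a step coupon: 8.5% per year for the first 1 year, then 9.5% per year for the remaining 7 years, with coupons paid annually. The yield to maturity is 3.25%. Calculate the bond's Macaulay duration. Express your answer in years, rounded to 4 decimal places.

Periodic yield y = 0.0325. Discount each cash flow and weight by its year:
  t   CF        PV=CF/(1+0.0325)^t    t·PV
  1        85.00        82.3245        82.3245
  2        95.00        89.1135       178.2270
  3        95.00        86.3085       258.9254
  4        95.00        83.5917       334.3670
  5        95.00        80.9605       404.8026
  6        95.00        78.4121       470.4728
  7        95.00        75.9440       531.6077
  8     1,095.00       847.8004     6,782.4035
  Σ                  1,424.4552     9,043.1304
Price P = Σ PV = 1,424.4552.
Macaulay duration = Σ(t·PV) / P = 9,043.1304 / 1,424.4552 = 6.34848 years.

6.3485 years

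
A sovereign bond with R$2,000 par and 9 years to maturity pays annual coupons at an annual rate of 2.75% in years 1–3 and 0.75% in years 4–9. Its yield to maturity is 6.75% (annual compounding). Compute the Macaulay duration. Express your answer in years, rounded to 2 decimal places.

8.10 years

Periodic yield y = 0.0675. Discount each cash flow and weight by its year:
  t   CF        PV=CF/(1+0.0675)^t    t·PV
  1        55.00        51.5222        51.5222
  2        55.00        48.2644        96.5288
  3        55.00        45.2126       135.6377
  4        15.00        11.5510        46.2040
  5        15.00        10.8206        54.1031
  6        15.00        10.1364        60.8184
  7        15.00         9.4955        66.4682
  8        15.00         8.8950        71.1604
  9     2,015.00     1,119.3453    10,074.1081
  Σ                  1,315.2431    10,656.5509
Price P = Σ PV = 1,315.2431.
Macaulay duration = Σ(t·PV) / P = 10,656.5509 / 1,315.2431 = 8.10234 years.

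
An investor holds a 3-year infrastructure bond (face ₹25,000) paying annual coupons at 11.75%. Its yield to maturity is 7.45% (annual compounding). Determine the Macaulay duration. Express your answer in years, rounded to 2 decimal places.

2.71 years

Periodic yield y = 0.0745. Discount each cash flow and weight by its year:
  t   CF        PV=CF/(1+0.0745)^t    t·PV
  1     2,937.50     2,733.8297     2,733.8297
  2     2,937.50     2,544.2808     5,088.5615
  3    27,937.50    22,519.9945    67,559.9836
  Σ                 27,798.1050    75,382.3749
Price P = Σ PV = 27,798.1050.
Macaulay duration = Σ(t·PV) / P = 75,382.3749 / 27,798.1050 = 2.71178 years.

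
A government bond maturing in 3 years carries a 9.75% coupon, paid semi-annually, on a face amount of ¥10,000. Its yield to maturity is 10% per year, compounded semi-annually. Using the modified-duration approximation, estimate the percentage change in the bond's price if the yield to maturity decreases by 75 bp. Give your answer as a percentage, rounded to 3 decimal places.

Periodic yield y = 0.05. Modified duration first:
  t   CF        PV=CF/(1+0.05)^t    t·PV
  1       487.50       464.2857       464.2857
  2       487.50       442.1769       884.3537
  3       487.50       421.1208     1,263.3625
  4       487.50       401.0675     1,604.2698
  5       487.50       381.9690     1,909.8450
  6    10,487.50     7,825.9340    46,955.6038
  Σ                  9,936.5538    53,081.7206
P = 9,936.5538; D_Mac = 5.34207 half-year periods = 2.67103 yrs; D_mod = 2.67103/(1+0.05) = 2.54384 yrs.
ΔP/P ≈ -D_mod · Δy = -2.54384 × (-0.0075) = +0.019079 = +1.9079%.

+1.908%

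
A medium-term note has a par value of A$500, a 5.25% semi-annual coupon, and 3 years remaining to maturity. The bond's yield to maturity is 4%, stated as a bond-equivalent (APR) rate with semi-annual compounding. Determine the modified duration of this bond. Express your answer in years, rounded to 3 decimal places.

2.763 years

Periodic yield y = 0.02. First find Macaulay duration:
  t   CF        PV=CF/(1+0.02)^t    t·PV
  1       13.125        12.8676        12.8676
  2       13.125        12.6153        25.2307
  3       13.125        12.3680        37.1039
  4       13.125        12.1255        48.5019
  5       13.125        11.8877        59.4386
  6      513.125       455.6403     2,733.8419
  Σ                    517.5045     2,916.9846
P = 517.5045; Macaulay duration = 2,916.9846 / 517.5045 = 5.63664 half-year periods = 2.81832 years.
Modified duration = D_Mac / (1 + y) = 2.81832 / 1.02 = 2.76306 years.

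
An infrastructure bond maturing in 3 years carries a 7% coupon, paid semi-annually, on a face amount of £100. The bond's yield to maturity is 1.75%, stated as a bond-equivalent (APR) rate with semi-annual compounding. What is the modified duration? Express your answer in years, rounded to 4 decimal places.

2.7528 years

Periodic yield y = 0.00875. First find Macaulay duration:
  t   CF        PV=CF/(1+0.00875)^t    t·PV
  1         3.50         3.4696         3.4696
  2         3.50         3.4395         6.8791
  3         3.50         3.4097        10.2291
  4         3.50         3.3801        13.5205
  5         3.50         3.3508        16.7541
  6       103.50        98.2289       589.3731
  Σ                    115.2787       640.2256
P = 115.2787; Macaulay duration = 640.2256 / 115.2787 = 5.55372 half-year periods = 2.77686 years.
Modified duration = D_Mac / (1 + y) = 2.77686 / 1.00875 = 2.75277 years.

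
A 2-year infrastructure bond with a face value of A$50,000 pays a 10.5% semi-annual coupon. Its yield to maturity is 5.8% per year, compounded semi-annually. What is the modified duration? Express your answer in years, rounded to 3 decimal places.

1.809 years

Periodic yield y = 0.029. First find Macaulay duration:
  t   CF        PV=CF/(1+0.029)^t    t·PV
  1     2,625.00     2,551.0204     2,551.0204
  2     2,625.00     2,479.1258     4,958.2515
  3     2,625.00     2,409.2573     7,227.7719
  4    52,625.00    46,938.6516   187,754.6065
  Σ                 54,378.0551   202,491.6503
P = 54,378.0551; Macaulay duration = 202,491.6503 / 54,378.0551 = 3.72378 half-year periods = 1.86189 years.
Modified duration = D_Mac / (1 + y) = 1.86189 / 1.029 = 1.80941 years.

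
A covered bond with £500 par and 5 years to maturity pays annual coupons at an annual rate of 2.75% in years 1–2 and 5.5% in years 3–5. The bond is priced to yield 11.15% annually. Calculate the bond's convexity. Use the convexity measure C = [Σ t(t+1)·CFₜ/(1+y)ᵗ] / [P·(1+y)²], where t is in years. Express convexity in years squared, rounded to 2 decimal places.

21.77

With y = 0.1115:
  t   CF        PV=CF/(1+0.1115)^t    t·PV        t(t+1)·PV
  1        13.75        12.3707        12.3707          24.7413
  2        13.75        11.1297        22.2594          66.7782
  3        27.50        20.0265        60.0794         240.3176
  4        27.50        18.0175        72.0700         360.3502
  5       527.50       310.9390     1,554.6948       9,328.1685
  Σ                    372.4833     1,721.4743      10,020.3559
P = 372.4833.
Convexity = Σ t(t+1)·PV / [P·(1+y)²] = 10,020.3559 / (372.4833 × 1.235432) = 21.77496.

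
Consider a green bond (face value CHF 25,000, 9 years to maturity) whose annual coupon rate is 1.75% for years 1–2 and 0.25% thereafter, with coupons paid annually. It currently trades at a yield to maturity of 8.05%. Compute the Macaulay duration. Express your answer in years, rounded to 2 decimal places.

Periodic yield y = 0.0805. Discount each cash flow and weight by its year:
  t   CF        PV=CF/(1+0.0805)^t    t·PV
  1       437.50       404.9051       404.9051
  2       437.50       374.7387       749.4773
  3        62.50        49.5457       148.6370
  4        62.50        45.8544       183.4176
  5        62.50        42.4381       212.1906
  6        62.50        39.2764       235.6582
  7        62.50        36.3502       254.4513
  8        62.50        33.6420       269.1360
  9    25,062.50    12,485.3709   112,368.3383
  Σ                 13,512.1215   114,826.2115
Price P = Σ PV = 13,512.1215.
Macaulay duration = Σ(t·PV) / P = 114,826.2115 / 13,512.1215 = 8.49802 years.

8.50 years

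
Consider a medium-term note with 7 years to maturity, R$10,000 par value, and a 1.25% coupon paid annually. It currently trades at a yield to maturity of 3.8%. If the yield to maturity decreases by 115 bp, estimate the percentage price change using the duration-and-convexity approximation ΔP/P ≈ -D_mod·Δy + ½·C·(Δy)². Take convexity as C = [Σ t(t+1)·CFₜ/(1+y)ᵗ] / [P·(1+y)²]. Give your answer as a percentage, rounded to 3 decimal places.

+7.769%

With y = 0.038:
  t   CF        PV=CF/(1+0.038)^t    t·PV        t(t+1)·PV
  1       125.00       120.4239       120.4239         240.8478
  2       125.00       116.0153       232.0306         696.0919
  3       125.00       111.7681       335.3044       1,341.2175
  4       125.00       107.6764       430.7057       2,153.5284
  5       125.00       103.7345       518.6725       3,112.0352
  6       125.00        99.9369       599.6214       4,197.3500
  7    10,125.00     7,798.5445    54,589.8118     436,718.4946
  Σ                  8,458.0997    56,826.5703     448,459.5653
P = 8,458.0997; D_Mac = 6.71860 yrs; D_mod = 6.47264 yrs; C = 49.21027.
Duration effect: -6.47264 × (-0.0115) = +0.074435
Convexity effect: 0.5 × 49.21027 × (-0.0115)² = +0.0032540
ΔP/P ≈ +0.074435 + 0.0032540 = +0.077689 = +7.7689%.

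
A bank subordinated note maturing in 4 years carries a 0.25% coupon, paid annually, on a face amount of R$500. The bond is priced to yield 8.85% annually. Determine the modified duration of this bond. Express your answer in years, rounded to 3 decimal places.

Periodic yield y = 0.0885. First find Macaulay duration:
  t   CF        PV=CF/(1+0.0885)^t    t·PV
  1         1.25         1.1484         1.1484
  2         1.25         1.0550         2.1100
  3         1.25         0.9692         2.9077
  4       501.25       357.0595     1,428.2382
  Σ                    360.2321     1,434.4042
P = 360.2321; Macaulay duration = 1,434.4042 / 360.2321 = 3.98189 years.
Modified duration = D_Mac / (1 + y) = 3.98189 / 1.0885 = 3.65814 years.

3.658 years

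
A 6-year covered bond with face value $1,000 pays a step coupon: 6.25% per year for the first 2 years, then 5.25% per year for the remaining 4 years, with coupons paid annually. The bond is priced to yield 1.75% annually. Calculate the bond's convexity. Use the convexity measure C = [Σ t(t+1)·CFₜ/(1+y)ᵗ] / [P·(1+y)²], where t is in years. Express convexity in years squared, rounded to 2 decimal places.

With y = 0.0175:
  t   CF        PV=CF/(1+0.0175)^t    t·PV        t(t+1)·PV
  1        62.50        61.4251        61.4251         122.8501
  2        62.50        60.3686       120.7372         362.2117
  3        52.50        49.8375       149.5124         598.0497
  4        52.50        48.9803       195.9213         979.6064
  5        52.50        48.1379       240.6895       1,444.1372
  6     1,052.50       948.4525     5,690.7152      39,835.0061
  Σ                  1,217.2019     6,459.0007      43,341.8612
P = 1,217.2019.
Convexity = Σ t(t+1)·PV / [P·(1+y)²] = 43,341.8612 / (1,217.2019 × 1.035306) = 34.39348.

34.39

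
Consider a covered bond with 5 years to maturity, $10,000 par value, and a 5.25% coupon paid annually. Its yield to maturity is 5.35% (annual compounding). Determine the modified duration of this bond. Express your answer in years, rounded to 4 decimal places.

Periodic yield y = 0.0535. First find Macaulay duration:
  t   CF        PV=CF/(1+0.0535)^t    t·PV
  1       525.00       498.3389       498.3389
  2       525.00       473.0317       946.0634
  3       525.00       449.0097     1,347.0290
  4       525.00       426.2076     1,704.8302
  5    10,525.00     8,110.5332    40,552.6658
  Σ                  9,957.1209    45,048.9273
P = 9,957.1209; Macaulay duration = 45,048.9273 / 9,957.1209 = 4.52429 years.
Modified duration = D_Mac / (1 + y) = 4.52429 / 1.0535 = 4.29453 years.

4.2945 years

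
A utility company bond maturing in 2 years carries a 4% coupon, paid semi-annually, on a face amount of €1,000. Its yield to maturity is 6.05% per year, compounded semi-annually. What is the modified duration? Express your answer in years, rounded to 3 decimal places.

Periodic yield y = 0.03025. First find Macaulay duration:
  t   CF        PV=CF/(1+0.03025)^t    t·PV
  1        20.00        19.4128        19.4128
  2        20.00        18.8428        37.6855
  3        20.00        18.2895        54.8685
  4     1,020.00       905.3775     3,621.5098
  Σ                    961.9225     3,733.4767
P = 961.9225; Macaulay duration = 3,733.4767 / 961.9225 = 3.88127 half-year periods = 1.94063 years.
Modified duration = D_Mac / (1 + y) = 1.94063 / 1.03025 = 1.88365 years.

1.884 years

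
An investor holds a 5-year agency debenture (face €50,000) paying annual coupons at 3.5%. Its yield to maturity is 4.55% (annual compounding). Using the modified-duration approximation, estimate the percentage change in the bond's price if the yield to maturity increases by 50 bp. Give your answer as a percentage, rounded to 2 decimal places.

Periodic yield y = 0.0455. Modified duration first:
  t   CF        PV=CF/(1+0.0455)^t    t·PV
  1     1,750.00     1,673.8403     1,673.8403
  2     1,750.00     1,600.9950     3,201.9900
  3     1,750.00     1,531.3199     4,593.9598
  4     1,750.00     1,464.6771     5,858.7085
  5    51,750.00    41,427.6376   207,138.1879
  Σ                 47,698.4699   222,466.6865
P = 47,698.4699; D_Mac = 4.66402 yrs; D_mod = 4.66402/(1+0.0455) = 4.46104 yrs.
ΔP/P ≈ -D_mod · Δy = -4.46104 × (+0.005) = -0.022305 = -2.2305%.

-2.23%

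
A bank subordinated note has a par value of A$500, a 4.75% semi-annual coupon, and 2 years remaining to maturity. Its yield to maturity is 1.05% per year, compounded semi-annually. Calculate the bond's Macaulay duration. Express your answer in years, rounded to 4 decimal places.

Periodic yield y = 0.00525. Discount each cash flow and weight by its period:
  t   CF        PV=CF/(1+0.00525)^t    t·PV
  1       11.875        11.8130        11.8130
  2       11.875        11.7513        23.5026
  3       11.875        11.6899        35.0697
  4      511.875       501.2652     2,005.0610
  Σ                    536.5194     2,075.4463
Price P = Σ PV = 536.5194.
Macaulay duration = Σ(t·PV) / P = 2,075.4463 / 536.5194 = 3.86835 half-year periods.
In years: 3.86835 / 2 = 1.93418 years.

1.9342 years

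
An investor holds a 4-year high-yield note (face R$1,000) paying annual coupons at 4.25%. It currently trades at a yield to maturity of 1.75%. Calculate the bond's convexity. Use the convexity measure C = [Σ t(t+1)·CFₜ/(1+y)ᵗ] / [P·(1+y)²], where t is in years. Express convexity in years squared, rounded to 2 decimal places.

With y = 0.0175:
  t   CF        PV=CF/(1+0.0175)^t    t·PV        t(t+1)·PV
  1        42.50        41.7690        41.7690          83.5381
  2        42.50        41.0507        82.1013         246.3039
  3        42.50        40.3446       121.0339         484.1355
  4     1,042.50       972.6092     3,890.4370      19,452.1848
  Σ                  1,095.7736     4,135.3412      20,266.1623
P = 1,095.7736.
Convexity = Σ t(t+1)·PV / [P·(1+y)²] = 20,266.1623 / (1,095.7736 × 1.035306) = 17.86413.

17.86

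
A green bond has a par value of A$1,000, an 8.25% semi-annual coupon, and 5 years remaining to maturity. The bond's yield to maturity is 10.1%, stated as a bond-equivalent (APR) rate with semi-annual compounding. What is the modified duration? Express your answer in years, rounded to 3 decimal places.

Periodic yield y = 0.0505. First find Macaulay duration:
  t   CF        PV=CF/(1+0.0505)^t    t·PV
  1        41.25        39.2670        39.2670
  2        41.25        37.3794        74.7587
  3        41.25        35.5824       106.7473
  4        41.25        33.8719       135.4877
  5        41.25        32.2436       161.2181
  6        41.25        30.6936       184.1615
  7        41.25        29.2181       204.5265
  8        41.25        27.8135       222.5079
  9        41.25        26.4764       238.2879
  10    1,041.25       636.2011     6,362.0115
  Σ                    928.7471     7,728.9740
P = 928.7471; Macaulay duration = 7,728.9740 / 928.7471 = 8.32194 half-year periods = 4.16097 years.
Modified duration = D_Mac / (1 + y) = 4.16097 / 1.0505 = 3.96094 years.

3.961 years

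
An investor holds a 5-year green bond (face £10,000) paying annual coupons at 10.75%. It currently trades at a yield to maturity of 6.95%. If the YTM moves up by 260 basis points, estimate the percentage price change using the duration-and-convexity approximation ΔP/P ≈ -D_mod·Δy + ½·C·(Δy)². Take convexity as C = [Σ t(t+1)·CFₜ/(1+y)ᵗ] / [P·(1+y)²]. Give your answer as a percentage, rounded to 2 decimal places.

-9.48%

With y = 0.0695:
  t   CF        PV=CF/(1+0.0695)^t    t·PV        t(t+1)·PV
  1     1,075.00     1,005.1426     1,005.1426       2,010.2852
  2     1,075.00       939.8248     1,879.6495       5,638.9486
  3     1,075.00       878.7515     2,636.2546      10,545.0184
  4     1,075.00       821.6471     3,286.5883      16,432.9413
  5    11,075.00     7,914.7972    39,573.9859     237,443.9154
  Σ                 11,560.1631    48,381.6209     272,071.1089
P = 11,560.1631; D_Mac = 4.18520 yrs; D_mod = 3.91323 yrs; C = 20.57581.
Duration effect: -3.91323 × (+0.026) = -0.101744
Convexity effect: 0.5 × 20.57581 × (0.026)² = +0.0069546
ΔP/P ≈ -0.101744 + 0.0069546 = -0.094789 = -9.4789%.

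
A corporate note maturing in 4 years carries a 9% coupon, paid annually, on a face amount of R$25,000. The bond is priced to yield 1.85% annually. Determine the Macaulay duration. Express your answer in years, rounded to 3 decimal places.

3.589 years

Periodic yield y = 0.0185. Discount each cash flow and weight by its year:
  t   CF        PV=CF/(1+0.0185)^t    t·PV
  1     2,250.00     2,209.1311     2,209.1311
  2     2,250.00     2,169.0045     4,338.0090
  3     2,250.00     2,129.6068     6,388.8203
  4    27,250.00    25,323.4209   101,293.6836
  Σ                 31,831.1632   114,229.6439
Price P = Σ PV = 31,831.1632.
Macaulay duration = Σ(t·PV) / P = 114,229.6439 / 31,831.1632 = 3.58861 years.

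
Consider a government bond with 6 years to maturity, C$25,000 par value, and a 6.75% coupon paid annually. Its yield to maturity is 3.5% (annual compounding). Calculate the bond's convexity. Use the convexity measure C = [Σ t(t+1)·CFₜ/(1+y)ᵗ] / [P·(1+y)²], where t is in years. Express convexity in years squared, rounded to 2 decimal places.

With y = 0.035:
  t   CF        PV=CF/(1+0.035)^t    t·PV        t(t+1)·PV
  1     1,687.50     1,630.4348     1,630.4348       3,260.8696
  2     1,687.50     1,575.2993     3,150.5986       9,451.7958
  3     1,687.50     1,522.0283     4,566.0849      18,264.3398
  4     1,687.50     1,470.5588     5,882.2350      29,411.1752
  5     1,687.50     1,420.8297     7,104.1486      42,624.8916
  6    26,687.50    21,710.2984   130,261.7907     911,832.5347
  Σ                 29,329.4493   152,595.2926   1,014,845.6066
P = 29,329.4493.
Convexity = Σ t(t+1)·PV / [P·(1+y)²] = 1,014,845.6066 / (29,329.4493 × 1.071225) = 32.30096.

32.30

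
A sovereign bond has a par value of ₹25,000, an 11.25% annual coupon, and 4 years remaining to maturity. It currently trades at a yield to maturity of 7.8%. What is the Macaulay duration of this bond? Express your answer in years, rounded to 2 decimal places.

Periodic yield y = 0.078. Discount each cash flow and weight by its year:
  t   CF        PV=CF/(1+0.078)^t    t·PV
  1     2,812.50     2,608.9981     2,608.9981
  2     2,812.50     2,420.2209     4,840.4418
  3     2,812.50     2,245.1029     6,735.3087
  4    27,812.50    20,595.1512    82,380.6048
  Σ                 27,869.4732    96,565.3535
Price P = Σ PV = 27,869.4732.
Macaulay duration = Σ(t·PV) / P = 96,565.3535 / 27,869.4732 = 3.46491 years.

3.46 years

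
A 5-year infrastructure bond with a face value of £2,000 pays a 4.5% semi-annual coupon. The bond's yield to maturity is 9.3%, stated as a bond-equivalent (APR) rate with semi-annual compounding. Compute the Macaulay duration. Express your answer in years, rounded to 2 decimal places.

4.47 years

Periodic yield y = 0.0465. Discount each cash flow and weight by its period:
  t   CF        PV=CF/(1+0.0465)^t    t·PV
  1        45.00        43.0005        43.0005
  2        45.00        41.0898        82.1796
  3        45.00        39.2640       117.7921
  4        45.00        37.5194       150.0775
  5        45.00        35.8522       179.2612
  6        45.00        34.2592       205.5552
  7        45.00        32.7369       229.1585
  8        45.00        31.2823       250.2584
  9        45.00        29.8923       269.0308
  10    2,045.00     1,298.0786    12,980.7859
  Σ                  1,622.9752    14,507.0995
Price P = Σ PV = 1,622.9752.
Macaulay duration = Σ(t·PV) / P = 14,507.0995 / 1,622.9752 = 8.93858 half-year periods.
In years: 8.93858 / 2 = 4.46929 years.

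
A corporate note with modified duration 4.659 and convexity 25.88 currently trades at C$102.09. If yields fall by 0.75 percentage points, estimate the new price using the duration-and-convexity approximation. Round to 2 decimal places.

Duration effect: -D_mod·Δy = -4.659 × (-0.0075) = +0.0349425
Convexity effect: ½·C·(Δy)² = 0.5 × 25.88 × (-0.0075)² = +0.000727875
ΔP/P ≈ +0.0349425 + 0.000727875 = +0.035670375
New price ≈ 102.09 × (1 + 0.035670375) = 105.73158858375.

C$105.73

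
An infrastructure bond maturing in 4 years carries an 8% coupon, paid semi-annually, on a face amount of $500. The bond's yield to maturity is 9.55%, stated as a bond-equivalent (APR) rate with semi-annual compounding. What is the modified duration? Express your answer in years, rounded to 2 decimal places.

Periodic yield y = 0.04775. First find Macaulay duration:
  t   CF        PV=CF/(1+0.04775)^t    t·PV
  1        20.00        19.0885        19.0885
  2        20.00        18.2186        36.4372
  3        20.00        17.3883        52.1649
  4        20.00        16.5958        66.3834
  5        20.00        15.8395        79.1975
  6        20.00        15.1176        90.7058
  7        20.00        14.4287       101.0007
  8       520.00       358.0486     2,864.3889
  Σ                    474.7257     3,309.3669
P = 474.7257; Macaulay duration = 3,309.3669 / 474.7257 = 6.97111 half-year periods = 3.48556 years.
Modified duration = D_Mac / (1 + y) = 3.48556 / 1.04775 = 3.32671 years.

3.33 years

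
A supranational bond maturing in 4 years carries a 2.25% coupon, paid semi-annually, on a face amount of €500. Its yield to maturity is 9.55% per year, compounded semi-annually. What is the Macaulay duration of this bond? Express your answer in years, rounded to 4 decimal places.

3.8197 years

Periodic yield y = 0.04775. Discount each cash flow and weight by its period:
  t   CF        PV=CF/(1+0.04775)^t    t·PV
  1        5.625         5.3686         5.3686
  2        5.625         5.1240        10.2480
  3        5.625         4.8905        14.6714
  4        5.625         4.6676        18.6703
  5        5.625         4.4549        22.2743
  6        5.625         4.2518        25.5110
  7        5.625         4.0581        28.4064
  8      505.625       348.1506     2,785.2050
  Σ                    380.9661     2,910.3551
Price P = Σ PV = 380.9661.
Macaulay duration = Σ(t·PV) / P = 2,910.3551 / 380.9661 = 7.63941 half-year periods.
In years: 7.63941 / 2 = 3.81970 years.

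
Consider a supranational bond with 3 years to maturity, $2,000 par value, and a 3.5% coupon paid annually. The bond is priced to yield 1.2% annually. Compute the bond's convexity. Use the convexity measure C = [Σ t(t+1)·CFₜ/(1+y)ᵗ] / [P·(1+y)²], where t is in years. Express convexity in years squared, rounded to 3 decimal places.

11.213

With y = 0.012:
  t   CF        PV=CF/(1+0.012)^t    t·PV        t(t+1)·PV
  1        70.00        69.1700        69.1700         138.3399
  2        70.00        68.3498       136.6995         410.0986
  3     2,070.00     1,997.2333     5,991.7000      23,966.8001
  Σ                  2,134.7531     6,197.5695      24,515.2386
P = 2,134.7531.
Convexity = Σ t(t+1)·PV / [P·(1+y)²] = 24,515.2386 / (2,134.7531 × 1.024144) = 11.21315.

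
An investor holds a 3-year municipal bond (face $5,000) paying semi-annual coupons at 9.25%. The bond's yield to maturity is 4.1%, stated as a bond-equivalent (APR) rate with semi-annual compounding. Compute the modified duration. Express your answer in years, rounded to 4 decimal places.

Periodic yield y = 0.0205. First find Macaulay duration:
  t   CF        PV=CF/(1+0.0205)^t    t·PV
  1       231.25       226.6046       226.6046
  2       231.25       222.0525       444.1051
  3       231.25       217.5919       652.7757
  4       231.25       213.2209       852.8835
  5       231.25       208.9376     1,044.6882
  6     5,231.25     4,631.5613    27,789.3681
  Σ                  5,719.9689    31,010.4251
P = 5,719.9689; Macaulay duration = 31,010.4251 / 5,719.9689 = 5.42143 half-year periods = 2.71072 years.
Modified duration = D_Mac / (1 + y) = 2.71072 / 1.0205 = 2.65626 years.

2.6563 years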